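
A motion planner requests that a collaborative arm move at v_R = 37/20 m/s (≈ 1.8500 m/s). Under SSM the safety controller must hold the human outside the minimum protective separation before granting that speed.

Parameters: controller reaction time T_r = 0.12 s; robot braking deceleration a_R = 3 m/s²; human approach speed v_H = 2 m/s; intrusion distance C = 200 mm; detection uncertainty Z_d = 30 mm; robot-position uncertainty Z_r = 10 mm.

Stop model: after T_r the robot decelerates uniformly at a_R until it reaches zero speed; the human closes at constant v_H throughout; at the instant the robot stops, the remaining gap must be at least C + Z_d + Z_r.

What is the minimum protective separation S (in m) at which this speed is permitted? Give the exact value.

T_s = v_R/a_R = (37/20)/3 = 0.6167 s
robot covers v_R·T_r = 1.8500·0.1200 = 0.2220 m before braking
braking distance = 1.8500²/(2·3.0000) = 0.5704 m
human over T_r+T_s: 2.0000·(0.1200+0.6167) = 1.4733 m
residual clearance needed = 0.2000+0.0300+0.0100 = 0.2400 m
S_min ≈ 0.2220+0.5704+1.4733+0.2400  ⇒  S_min = 10023/4000 m

S_min = 10023/4000 m = 2.5057 m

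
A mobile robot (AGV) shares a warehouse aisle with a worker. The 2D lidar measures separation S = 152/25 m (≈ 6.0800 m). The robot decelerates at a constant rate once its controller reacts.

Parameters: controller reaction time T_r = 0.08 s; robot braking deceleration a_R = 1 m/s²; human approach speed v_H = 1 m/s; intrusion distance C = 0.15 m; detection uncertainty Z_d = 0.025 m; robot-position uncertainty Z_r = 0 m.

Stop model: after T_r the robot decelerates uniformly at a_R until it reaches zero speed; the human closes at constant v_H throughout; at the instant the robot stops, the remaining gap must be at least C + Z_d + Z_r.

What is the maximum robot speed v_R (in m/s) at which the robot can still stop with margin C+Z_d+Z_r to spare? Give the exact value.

v_R_max = 5/2 m/s = 2.5000 m/s

at the boundary: (1/2)·v² + (27/25)·v + (-233/40) = 0
  disc = (27/25)² − 4·(1/2)·(-233/40) = 32041/2500 ; √disc = 179/50
  v_R = (−(27/25) + 179/50) / (2·(1/2)) = 5/2 m/s
check:
T_s = v_R/a_R = (5/2)/1 = 2.5000 s
robot in T_r: 2.5000·0.0800 = 0.2000 m
robot covers 2.5000·2.5000 − ½·1.0000·2.5000² = 3.1250 m while stopping
human closes 1.0000·2.5800 = 2.5800 m
residual clearance needed = 0.1500+0.0250+0.0000 = 0.1750 m
sum ≈ 0.2000+3.1250+2.5800+0.1750 ≈ 6.0800 m = S ✓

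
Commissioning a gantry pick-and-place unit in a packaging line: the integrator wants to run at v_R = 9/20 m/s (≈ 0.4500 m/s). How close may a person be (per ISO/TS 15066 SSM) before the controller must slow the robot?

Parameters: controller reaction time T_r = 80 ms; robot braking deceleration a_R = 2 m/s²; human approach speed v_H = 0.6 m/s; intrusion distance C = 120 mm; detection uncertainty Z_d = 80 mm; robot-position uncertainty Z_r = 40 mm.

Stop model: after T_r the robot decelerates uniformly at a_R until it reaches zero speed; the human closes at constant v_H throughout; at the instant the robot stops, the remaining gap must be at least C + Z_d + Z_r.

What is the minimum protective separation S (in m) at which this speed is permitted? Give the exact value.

T_s = v_R/a_R = (9/20)/2 = 0.2250 s
reaction-phase robot travel = 0.4500·0.0800 = 0.0360 m
robot covers 0.4500·0.2250 − ½·2.0000·0.2250² = 0.0506 m while stopping
human closes 0.6000·0.3050 = 0.1830 m
C+Z_d+Z_r = 0.1200+0.0800+0.0400 = 0.2400 m
S_min ≈ 0.0360+0.0506+0.1830+0.2400  ⇒  S_min = 4077/8000 m

S_min = 4077/8000 m = 0.5096 m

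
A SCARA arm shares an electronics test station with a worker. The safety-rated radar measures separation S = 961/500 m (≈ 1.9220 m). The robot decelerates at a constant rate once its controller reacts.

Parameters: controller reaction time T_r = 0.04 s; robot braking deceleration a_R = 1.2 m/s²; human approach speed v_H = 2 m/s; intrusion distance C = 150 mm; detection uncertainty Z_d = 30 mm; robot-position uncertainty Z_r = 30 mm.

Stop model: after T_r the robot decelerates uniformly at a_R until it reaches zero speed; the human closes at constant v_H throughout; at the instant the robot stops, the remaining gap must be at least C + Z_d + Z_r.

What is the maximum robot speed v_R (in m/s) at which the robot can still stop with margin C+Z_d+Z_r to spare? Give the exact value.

quadratic (5/12)·v² + (128/75)·v + (-204/125) = 0
  disc = (128/75)² − 4·(5/12)·(-204/125) = 31684/5625 ; √disc = 178/75
  v_R = (−(128/75) + 178/75) / (2·(5/12)) = 4/5 m/s
check:
braking lasts T_s = (4/5)/(6/5) = 0.6667 s
robot covers v_R·T_r = 0.8000·0.0400 = 0.0320 m before braking
robot under decel: 0.8000²/(2·1.2000) = 0.2667 m
human closes 2.0000·0.7067 = 1.4133 m
residual clearance needed = 0.1500+0.0300+0.0300 = 0.2100 m
sum ≈ 0.0320+0.2667+1.4133+0.2100 ≈ 1.9220 m = S ✓

v_R_max = 4/5 m/s = 0.8000 m/s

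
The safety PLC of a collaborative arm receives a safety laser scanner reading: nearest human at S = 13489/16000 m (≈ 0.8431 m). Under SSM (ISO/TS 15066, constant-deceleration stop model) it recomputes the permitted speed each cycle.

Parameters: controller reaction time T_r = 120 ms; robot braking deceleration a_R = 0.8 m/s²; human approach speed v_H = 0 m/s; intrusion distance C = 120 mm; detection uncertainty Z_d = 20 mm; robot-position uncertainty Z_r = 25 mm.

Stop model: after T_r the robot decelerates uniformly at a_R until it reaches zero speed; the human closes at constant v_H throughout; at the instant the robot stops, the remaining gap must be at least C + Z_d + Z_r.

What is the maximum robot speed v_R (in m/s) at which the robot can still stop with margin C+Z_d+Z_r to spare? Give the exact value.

collect terms ⇒ (5/8)·v_R² + (3/25)·v_R + (-10849/16000) = 0
  disc = (3/25)² − 4·(5/8)·(-10849/16000) = 273529/160000 ; √disc = 523/400
  v_R = (−(3/25) + 523/400) / (2·(5/8)) = 19/20 m/s
check:
braking lasts T_s = (19/20)/(4/5) = 1.1875 s
robot in T_r: 0.9500·0.1200 = 0.1140 m
braking distance = 0.9500²/(2·0.8000) = 0.5641 m
human closes 0.0000·1.3075 = 0.0000 m
residual clearance needed = 0.1200+0.0200+0.0250 = 0.1650 m
sum ≈ 0.1140+0.5641+0.0000+0.1650 ≈ 0.8431 m = S ✓

v_R_max = 19/20 m/s = 0.9500 m/s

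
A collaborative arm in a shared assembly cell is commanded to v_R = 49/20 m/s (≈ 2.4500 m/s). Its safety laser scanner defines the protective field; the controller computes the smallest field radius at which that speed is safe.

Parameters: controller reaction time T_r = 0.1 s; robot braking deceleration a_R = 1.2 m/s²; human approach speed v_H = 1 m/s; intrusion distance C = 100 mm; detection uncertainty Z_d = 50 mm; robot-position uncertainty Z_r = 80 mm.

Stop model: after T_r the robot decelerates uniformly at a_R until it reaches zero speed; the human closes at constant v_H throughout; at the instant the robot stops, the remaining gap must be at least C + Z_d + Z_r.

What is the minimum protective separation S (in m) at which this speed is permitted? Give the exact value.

stop time T_s = (49/20)/(6/5) = 2.0417 s
reaction-phase robot travel = 2.4500·0.1000 = 0.2450 m
robot under decel: 2.4500²/(2·1.2000) = 2.5010 m
human closes 1.0000·2.1417 = 2.1417 m
C+Z_d+Z_r = 0.1000+0.0500+0.0800 = 0.2300 m
S_min ≈ 0.2450+2.5010+2.1417+0.2300  ⇒  S_min = 4913/960 m

S_min = 4913/960 m = 5.1177 m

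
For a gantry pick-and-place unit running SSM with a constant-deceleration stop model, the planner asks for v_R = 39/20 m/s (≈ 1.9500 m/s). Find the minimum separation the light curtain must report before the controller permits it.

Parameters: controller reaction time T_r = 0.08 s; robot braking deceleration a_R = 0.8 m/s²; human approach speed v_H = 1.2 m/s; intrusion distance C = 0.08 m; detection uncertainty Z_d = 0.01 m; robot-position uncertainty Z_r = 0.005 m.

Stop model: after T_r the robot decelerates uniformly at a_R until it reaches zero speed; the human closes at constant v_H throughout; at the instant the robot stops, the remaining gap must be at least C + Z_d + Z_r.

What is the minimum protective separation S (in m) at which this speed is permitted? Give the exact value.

braking lasts T_s = (39/20)/(4/5) = 2.4375 s
robot covers v_R·T_r = 1.9500·0.0800 = 0.1560 m before braking
robot covers 1.9500·2.4375 − ½·0.8000·2.4375² = 2.3766 m while stopping
person approaches 1.2000·(0.0800+2.4375) = 3.0210 m
residual clearance needed = 0.0800+0.0100+0.0050 = 0.0950 m
S_min ≈ 0.1560+2.3766+3.0210+0.0950  ⇒  S_min = 90377/16000 m

S_min = 90377/16000 m = 5.6486 m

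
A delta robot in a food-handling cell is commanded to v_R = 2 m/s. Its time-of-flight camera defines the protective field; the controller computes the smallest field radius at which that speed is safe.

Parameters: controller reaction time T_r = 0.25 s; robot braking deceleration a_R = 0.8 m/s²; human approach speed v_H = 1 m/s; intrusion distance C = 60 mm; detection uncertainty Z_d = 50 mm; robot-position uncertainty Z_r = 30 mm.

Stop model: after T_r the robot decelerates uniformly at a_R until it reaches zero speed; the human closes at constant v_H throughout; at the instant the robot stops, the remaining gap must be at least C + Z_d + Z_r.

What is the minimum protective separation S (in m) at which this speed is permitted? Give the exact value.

S_min = 589/100 m = 5.8900 m

braking lasts T_s = 2/(4/5) = 2.5000 s
reaction-phase robot travel = 2.0000·0.2500 = 0.5000 m
robot under decel: 2.0000²/(2·0.8000) = 2.5000 m
human closes 1.0000·2.7500 = 2.7500 m
margins: 0.0600+0.0500+0.0300 = 0.1400 m
S_min ≈ 0.5000+2.5000+2.7500+0.1400  ⇒  S_min = 589/100 m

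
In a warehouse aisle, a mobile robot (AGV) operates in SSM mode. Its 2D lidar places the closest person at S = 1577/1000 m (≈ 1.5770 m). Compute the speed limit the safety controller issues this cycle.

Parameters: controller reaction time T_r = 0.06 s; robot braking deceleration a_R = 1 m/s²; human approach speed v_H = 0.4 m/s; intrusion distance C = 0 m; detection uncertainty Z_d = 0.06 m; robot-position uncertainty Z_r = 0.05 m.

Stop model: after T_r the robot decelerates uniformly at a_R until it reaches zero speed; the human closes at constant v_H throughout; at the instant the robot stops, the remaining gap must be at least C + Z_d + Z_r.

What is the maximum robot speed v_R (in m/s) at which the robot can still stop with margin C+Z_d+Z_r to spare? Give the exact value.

v_R_max = 13/10 m/s = 1.3000 m/s

quadratic (1/2)·v² + (23/50)·v + (-1443/1000) = 0
  disc = (23/50)² − 4·(1/2)·(-1443/1000) = 1936/625 ; √disc = 44/25
  v_R = (−(23/50) + 44/25) / (2·(1/2)) = 13/10 m/s
check:
stop time T_s = (13/10)/1 = 1.3000 s
robot in T_r: 1.3000·0.0600 = 0.0780 m
braking distance = 1.3000²/(2·1.0000) = 0.8450 m
human over T_r+T_s: 0.4000·(0.0600+1.3000) = 0.5440 m
C+Z_d+Z_r = 0.0000+0.0600+0.0500 = 0.1100 m
sum ≈ 0.0780+0.8450+0.5440+0.1100 ≈ 1.5770 m = S ✓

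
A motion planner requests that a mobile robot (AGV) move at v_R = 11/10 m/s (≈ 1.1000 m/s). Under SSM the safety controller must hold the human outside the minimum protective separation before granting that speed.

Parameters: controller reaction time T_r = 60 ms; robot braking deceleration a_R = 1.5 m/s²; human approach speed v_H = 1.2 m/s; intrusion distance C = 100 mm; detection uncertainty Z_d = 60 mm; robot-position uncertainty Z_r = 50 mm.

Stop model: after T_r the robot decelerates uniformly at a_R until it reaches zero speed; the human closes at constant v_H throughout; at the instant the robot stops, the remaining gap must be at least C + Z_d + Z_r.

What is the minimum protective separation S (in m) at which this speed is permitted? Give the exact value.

stop time T_s = (11/10)/(3/2) = 0.7333 s
robot in T_r: 1.1000·0.0600 = 0.0660 m
robot covers 1.1000·0.7333 − ½·1.5000·0.7333² = 0.4033 m while stopping
human closes 1.2000·0.7933 = 0.9520 m
C+Z_d+Z_r = 0.1000+0.0600+0.0500 = 0.2100 m
S_min ≈ 0.0660+0.4033+0.9520+0.2100  ⇒  S_min = 2447/1500 m

S_min = 2447/1500 m = 1.6313 m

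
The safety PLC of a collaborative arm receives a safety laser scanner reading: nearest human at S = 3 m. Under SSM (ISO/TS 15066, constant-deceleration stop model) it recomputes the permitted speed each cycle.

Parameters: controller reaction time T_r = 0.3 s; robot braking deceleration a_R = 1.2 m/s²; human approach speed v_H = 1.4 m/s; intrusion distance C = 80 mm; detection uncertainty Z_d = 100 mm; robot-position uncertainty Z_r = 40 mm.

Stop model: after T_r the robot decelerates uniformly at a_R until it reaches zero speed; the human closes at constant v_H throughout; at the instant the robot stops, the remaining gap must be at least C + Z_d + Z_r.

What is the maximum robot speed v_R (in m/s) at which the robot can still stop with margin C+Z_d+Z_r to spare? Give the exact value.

quadratic (5/12)·v² + (22/15)·v + (-59/25) = 0
  disc = (22/15)² − 4·(5/12)·(-59/25) = 1369/225 ; √disc = 37/15
  v_R = (−(22/15) + 37/15) / (2·(5/12)) = 6/5 m/s
check:
stop time T_s = (6/5)/(6/5) = 1.0000 s
reaction-phase robot travel = 1.2000·0.3000 = 0.3600 m
robot covers 1.2000·1.0000 − ½·1.2000·1.0000² = 0.6000 m while stopping
human closes 1.4000·1.3000 = 1.8200 m
margins: 0.0800+0.1000+0.0400 = 0.2200 m
sum ≈ 0.3600+0.6000+1.8200+0.2200 ≈ 3.0000 m = S ✓

v_R_max = 6/5 m/s = 1.2000 m/s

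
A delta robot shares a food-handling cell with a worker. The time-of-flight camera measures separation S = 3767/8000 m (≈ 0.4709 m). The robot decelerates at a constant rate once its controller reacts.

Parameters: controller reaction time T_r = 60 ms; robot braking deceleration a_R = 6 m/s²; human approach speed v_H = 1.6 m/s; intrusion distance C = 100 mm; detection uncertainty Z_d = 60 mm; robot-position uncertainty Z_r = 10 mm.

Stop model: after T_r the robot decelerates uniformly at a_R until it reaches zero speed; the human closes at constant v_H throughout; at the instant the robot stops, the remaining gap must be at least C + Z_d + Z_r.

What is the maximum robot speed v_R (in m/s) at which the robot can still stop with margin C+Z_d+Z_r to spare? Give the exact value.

v_R_max = 11/20 m/s = 0.5500 m/s

quadratic (1/12)·v² + (49/150)·v + (-1639/8000) = 0
  disc = (49/150)² − 4·(1/12)·(-1639/8000) = 63001/360000 ; √disc = 251/600
  v_R = (−(49/150) + 251/600) / (2·(1/12)) = 11/20 m/s
check:
T_s = v_R/a_R = (11/20)/6 = 0.0917 s
robot covers v_R·T_r = 0.5500·0.0600 = 0.0330 m before braking
braking distance = 0.5500²/(2·6.0000) = 0.0252 m
person approaches 1.6000·(0.0600+0.0917) = 0.2427 m
margins: 0.1000+0.0600+0.0100 = 0.1700 m
sum ≈ 0.0330+0.0252+0.2427+0.1700 ≈ 0.4709 m = S ✓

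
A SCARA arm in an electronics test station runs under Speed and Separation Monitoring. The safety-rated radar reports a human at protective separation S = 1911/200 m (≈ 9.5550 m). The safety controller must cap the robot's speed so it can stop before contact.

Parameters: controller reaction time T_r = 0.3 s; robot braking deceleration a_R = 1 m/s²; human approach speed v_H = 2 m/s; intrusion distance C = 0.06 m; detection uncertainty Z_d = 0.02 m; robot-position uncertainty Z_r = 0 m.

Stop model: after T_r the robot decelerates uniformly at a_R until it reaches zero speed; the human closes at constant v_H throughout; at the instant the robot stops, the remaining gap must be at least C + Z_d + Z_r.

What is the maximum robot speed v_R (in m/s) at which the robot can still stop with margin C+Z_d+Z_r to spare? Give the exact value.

v_R_max = 5/2 m/s = 2.5000 m/s

quadratic (1/2)·v² + (23/10)·v + (-71/8) = 0
  disc = (23/10)² − 4·(1/2)·(-71/8) = 576/25 ; √disc = 24/5
  v_R = (−(23/10) + 24/5) / (2·(1/2)) = 5/2 m/s
check:
T_s = v_R/a_R = (5/2)/1 = 2.5000 s
robot in T_r: 2.5000·0.3000 = 0.7500 m
braking distance = 2.5000²/(2·1.0000) = 3.1250 m
human closes 2.0000·2.8000 = 5.6000 m
margins: 0.0600+0.0200+0.0000 = 0.0800 m
sum ≈ 0.7500+3.1250+5.6000+0.0800 ≈ 9.5550 m = S ✓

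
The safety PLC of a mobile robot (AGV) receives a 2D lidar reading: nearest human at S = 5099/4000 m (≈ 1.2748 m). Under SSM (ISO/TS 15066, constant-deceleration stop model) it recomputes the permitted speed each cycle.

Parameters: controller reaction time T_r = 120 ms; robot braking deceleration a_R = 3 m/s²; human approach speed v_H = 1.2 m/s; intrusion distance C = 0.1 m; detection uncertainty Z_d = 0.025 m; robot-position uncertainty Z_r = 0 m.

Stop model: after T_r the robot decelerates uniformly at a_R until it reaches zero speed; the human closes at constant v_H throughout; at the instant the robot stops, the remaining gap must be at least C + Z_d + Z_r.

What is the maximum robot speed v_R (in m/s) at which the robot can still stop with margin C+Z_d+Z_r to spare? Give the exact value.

collect terms ⇒ (1/6)·v_R² + (13/25)·v_R + (-4023/4000) = 0
  disc = (13/25)² − 4·(1/6)·(-4023/4000) = 9409/10000 ; √disc = 97/100
  v_R = (−(13/25) + 97/100) / (2·(1/6)) = 27/20 m/s
check:
braking lasts T_s = (27/20)/3 = 0.4500 s
reaction-phase robot travel = 1.3500·0.1200 = 0.1620 m
robot covers 1.3500·0.4500 − ½·3.0000·0.4500² = 0.3038 m while stopping
human closes 1.2000·0.5700 = 0.6840 m
C+Z_d+Z_r = 0.1000+0.0250+0.0000 = 0.1250 m
sum ≈ 0.1620+0.3038+0.6840+0.1250 ≈ 1.2748 m = S ✓

v_R_max = 27/20 m/s = 1.3500 m/s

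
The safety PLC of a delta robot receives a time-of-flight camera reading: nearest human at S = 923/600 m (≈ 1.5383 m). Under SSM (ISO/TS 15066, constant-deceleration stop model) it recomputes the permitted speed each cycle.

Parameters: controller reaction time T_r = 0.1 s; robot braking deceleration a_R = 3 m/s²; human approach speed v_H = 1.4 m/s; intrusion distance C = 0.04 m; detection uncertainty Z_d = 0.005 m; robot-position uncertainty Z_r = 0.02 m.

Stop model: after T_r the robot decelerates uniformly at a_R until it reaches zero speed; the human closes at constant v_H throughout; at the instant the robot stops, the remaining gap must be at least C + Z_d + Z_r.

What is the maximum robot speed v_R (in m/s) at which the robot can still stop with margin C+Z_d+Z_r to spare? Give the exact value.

v_R_max = 8/5 m/s = 1.6000 m/s

quadratic (1/6)·v² + (17/30)·v + (-4/3) = 0
  disc = (17/30)² − 4·(1/6)·(-4/3) = 121/100 ; √disc = 11/10
  v_R = (−(17/30) + 11/10) / (2·(1/6)) = 8/5 m/s
check:
T_s = v_R/a_R = (8/5)/3 = 0.5333 s
robot in T_r: 1.6000·0.1000 = 0.1600 m
robot covers 1.6000·0.5333 − ½·3.0000·0.5333² = 0.4267 m while stopping
human closes 1.4000·0.6333 = 0.8867 m
margins: 0.0400+0.0050+0.0200 = 0.0650 m
sum ≈ 0.1600+0.4267+0.8867+0.0650 ≈ 1.5383 m = S ✓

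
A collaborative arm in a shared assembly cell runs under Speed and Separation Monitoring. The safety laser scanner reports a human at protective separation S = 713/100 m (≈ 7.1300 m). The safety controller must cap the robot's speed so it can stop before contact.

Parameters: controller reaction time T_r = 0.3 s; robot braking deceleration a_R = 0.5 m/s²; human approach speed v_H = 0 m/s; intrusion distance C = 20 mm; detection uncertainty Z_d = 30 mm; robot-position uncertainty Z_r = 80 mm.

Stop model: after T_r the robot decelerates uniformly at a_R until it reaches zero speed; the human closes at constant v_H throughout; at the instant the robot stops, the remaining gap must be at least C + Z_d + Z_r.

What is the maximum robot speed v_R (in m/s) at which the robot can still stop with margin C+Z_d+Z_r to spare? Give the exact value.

v_R_max = 5/2 m/s = 2.5000 m/s

quadratic (1)·v² + (3/10)·v + (-7) = 0
  disc = (3/10)² − 4·(1)·(-7) = 2809/100 ; √disc = 53/10
  v_R = (−(3/10) + 53/10) / (2·(1)) = 5/2 m/s
check:
stop time T_s = (5/2)/(1/2) = 5.0000 s
reaction-phase robot travel = 2.5000·0.3000 = 0.7500 m
robot covers 2.5000·5.0000 − ½·0.5000·5.0000² = 6.2500 m while stopping
human over T_r+T_s: 0.0000·(0.3000+5.0000) = 0.0000 m
margins: 0.0200+0.0300+0.0800 = 0.1300 m
sum ≈ 0.7500+6.2500+0.0000+0.1300 ≈ 7.1300 m = S ✓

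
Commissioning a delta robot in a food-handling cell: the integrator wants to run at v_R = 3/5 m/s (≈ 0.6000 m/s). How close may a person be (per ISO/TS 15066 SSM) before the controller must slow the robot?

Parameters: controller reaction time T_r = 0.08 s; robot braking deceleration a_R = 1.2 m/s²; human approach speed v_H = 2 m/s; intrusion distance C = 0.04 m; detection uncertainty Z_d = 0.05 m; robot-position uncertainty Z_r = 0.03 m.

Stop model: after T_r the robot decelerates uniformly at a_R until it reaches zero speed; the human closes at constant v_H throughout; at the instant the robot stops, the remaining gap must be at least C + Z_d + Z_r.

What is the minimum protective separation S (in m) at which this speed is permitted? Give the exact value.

braking lasts T_s = (3/5)/(6/5) = 0.5000 s
reaction-phase robot travel = 0.6000·0.0800 = 0.0480 m
robot covers 0.6000·0.5000 − ½·1.2000·0.5000² = 0.1500 m while stopping
person approaches 2.0000·(0.0800+0.5000) = 1.1600 m
C+Z_d+Z_r = 0.0400+0.0500+0.0300 = 0.1200 m
S_min ≈ 0.0480+0.1500+1.1600+0.1200  ⇒  S_min = 739/500 m

S_min = 739/500 m = 1.4780 m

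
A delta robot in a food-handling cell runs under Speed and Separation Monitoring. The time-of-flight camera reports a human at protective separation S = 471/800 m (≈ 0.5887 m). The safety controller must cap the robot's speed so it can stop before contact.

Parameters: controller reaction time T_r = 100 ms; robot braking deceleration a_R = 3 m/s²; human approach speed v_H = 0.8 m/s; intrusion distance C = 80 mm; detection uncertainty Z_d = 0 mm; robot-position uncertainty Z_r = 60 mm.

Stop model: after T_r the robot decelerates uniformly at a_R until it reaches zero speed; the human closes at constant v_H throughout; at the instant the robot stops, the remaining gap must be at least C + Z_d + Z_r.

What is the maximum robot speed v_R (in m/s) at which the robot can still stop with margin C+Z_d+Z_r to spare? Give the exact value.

quadratic (1/6)·v² + (11/30)·v + (-59/160) = 0
  disc = (11/30)² − 4·(1/6)·(-59/160) = 1369/3600 ; √disc = 37/60
  v_R = (−(11/30) + 37/60) / (2·(1/6)) = 3/4 m/s
check:
stop time T_s = (3/4)/3 = 0.2500 s
robot in T_r: 0.7500·0.1000 = 0.0750 m
robot under decel: 0.7500²/(2·3.0000) = 0.0938 m
human closes 0.8000·0.3500 = 0.2800 m
margins: 0.0800+0.0000+0.0600 = 0.1400 m
sum ≈ 0.0750+0.0938+0.2800+0.1400 ≈ 0.5887 m = S ✓

v_R_max = 3/4 m/s = 0.7500 m/s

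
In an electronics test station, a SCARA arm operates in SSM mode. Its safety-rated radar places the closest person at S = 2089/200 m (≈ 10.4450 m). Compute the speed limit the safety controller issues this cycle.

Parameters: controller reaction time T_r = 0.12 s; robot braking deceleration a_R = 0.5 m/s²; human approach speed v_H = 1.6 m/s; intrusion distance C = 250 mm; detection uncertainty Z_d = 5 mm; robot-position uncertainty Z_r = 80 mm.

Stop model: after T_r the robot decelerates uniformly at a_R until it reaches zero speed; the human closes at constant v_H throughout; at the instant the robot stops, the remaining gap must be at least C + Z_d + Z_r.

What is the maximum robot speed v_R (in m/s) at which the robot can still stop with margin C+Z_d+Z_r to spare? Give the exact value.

quadratic (1)·v² + (83/25)·v + (-4959/500) = 0
  disc = (83/25)² − 4·(1)·(-4959/500) = 31684/625 ; √disc = 178/25
  v_R = (−(83/25) + 178/25) / (2·(1)) = 19/10 m/s
check:
T_s = v_R/a_R = (19/10)/(1/2) = 3.8000 s
robot covers v_R·T_r = 1.9000·0.1200 = 0.2280 m before braking
robot under decel: 1.9000²/(2·0.5000) = 3.6100 m
human closes 1.6000·3.9200 = 6.2720 m
residual clearance needed = 0.2500+0.0050+0.0800 = 0.3350 m
sum ≈ 0.2280+3.6100+6.2720+0.3350 ≈ 10.4450 m = S ✓

v_R_max = 19/10 m/s = 1.9000 m/s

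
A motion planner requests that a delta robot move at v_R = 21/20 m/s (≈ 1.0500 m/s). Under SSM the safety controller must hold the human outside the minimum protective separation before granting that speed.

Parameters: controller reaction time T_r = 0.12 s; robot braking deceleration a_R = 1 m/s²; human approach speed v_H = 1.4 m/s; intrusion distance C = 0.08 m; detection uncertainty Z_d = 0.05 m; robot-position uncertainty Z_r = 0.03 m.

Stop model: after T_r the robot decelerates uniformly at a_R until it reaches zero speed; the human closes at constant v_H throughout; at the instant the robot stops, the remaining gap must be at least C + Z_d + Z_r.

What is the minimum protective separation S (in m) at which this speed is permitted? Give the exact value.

S_min = 9901/4000 m = 2.4752 m

T_s = v_R/a_R = (21/20)/1 = 1.0500 s
robot in T_r: 1.0500·0.1200 = 0.1260 m
braking distance = 1.0500²/(2·1.0000) = 0.5513 m
human closes 1.4000·1.1700 = 1.6380 m
C+Z_d+Z_r = 0.0800+0.0500+0.0300 = 0.1600 m
S_min ≈ 0.1260+0.5513+1.6380+0.1600  ⇒  S_min = 9901/4000 m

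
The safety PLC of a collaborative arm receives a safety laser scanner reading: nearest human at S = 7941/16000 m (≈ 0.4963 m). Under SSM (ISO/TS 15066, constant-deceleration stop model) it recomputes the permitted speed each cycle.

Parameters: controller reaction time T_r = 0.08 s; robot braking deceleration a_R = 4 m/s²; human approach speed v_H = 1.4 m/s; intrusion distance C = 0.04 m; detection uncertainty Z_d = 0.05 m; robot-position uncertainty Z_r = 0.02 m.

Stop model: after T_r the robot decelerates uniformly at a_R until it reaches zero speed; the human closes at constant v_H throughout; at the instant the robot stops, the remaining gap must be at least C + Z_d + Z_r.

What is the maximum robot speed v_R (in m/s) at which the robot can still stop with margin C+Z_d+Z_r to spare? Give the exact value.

quadratic (1/8)·v² + (43/100)·v + (-4389/16000) = 0
  disc = (43/100)² − 4·(1/8)·(-4389/16000) = 51529/160000 ; √disc = 227/400
  v_R = (−(43/100) + 227/400) / (2·(1/8)) = 11/20 m/s
check:
braking lasts T_s = (11/20)/4 = 0.1375 s
robot in T_r: 0.5500·0.0800 = 0.0440 m
braking distance = 0.5500²/(2·4.0000) = 0.0378 m
human over T_r+T_s: 1.4000·(0.0800+0.1375) = 0.3045 m
C+Z_d+Z_r = 0.0400+0.0500+0.0200 = 0.1100 m
sum ≈ 0.0440+0.0378+0.3045+0.1100 ≈ 0.4963 m = S ✓

v_R_max = 11/20 m/s = 0.5500 m/s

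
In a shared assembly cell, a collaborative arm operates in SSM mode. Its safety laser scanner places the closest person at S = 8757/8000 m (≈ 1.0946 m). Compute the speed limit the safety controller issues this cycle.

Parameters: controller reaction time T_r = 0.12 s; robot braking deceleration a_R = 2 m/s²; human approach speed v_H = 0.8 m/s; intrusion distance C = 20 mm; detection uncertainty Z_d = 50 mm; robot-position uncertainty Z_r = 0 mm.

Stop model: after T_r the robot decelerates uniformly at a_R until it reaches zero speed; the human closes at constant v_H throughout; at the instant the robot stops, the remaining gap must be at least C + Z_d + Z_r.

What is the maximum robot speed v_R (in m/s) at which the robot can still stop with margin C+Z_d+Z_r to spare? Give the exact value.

v_R_max = 23/20 m/s = 1.1500 m/s

collect terms ⇒ (1/4)·v_R² + (13/25)·v_R + (-7429/8000) = 0
  disc = (13/25)² − 4·(1/4)·(-7429/8000) = 47961/40000 ; √disc = 219/200
  v_R = (−(13/25) + 219/200) / (2·(1/4)) = 23/20 m/s
check:
stop time T_s = (23/20)/2 = 0.5750 s
robot in T_r: 1.1500·0.1200 = 0.1380 m
braking distance = 1.1500²/(2·2.0000) = 0.3306 m
person approaches 0.8000·(0.1200+0.5750) = 0.5560 m
margins: 0.0200+0.0500+0.0000 = 0.0700 m
sum ≈ 0.1380+0.3306+0.5560+0.0700 ≈ 1.0946 m = S ✓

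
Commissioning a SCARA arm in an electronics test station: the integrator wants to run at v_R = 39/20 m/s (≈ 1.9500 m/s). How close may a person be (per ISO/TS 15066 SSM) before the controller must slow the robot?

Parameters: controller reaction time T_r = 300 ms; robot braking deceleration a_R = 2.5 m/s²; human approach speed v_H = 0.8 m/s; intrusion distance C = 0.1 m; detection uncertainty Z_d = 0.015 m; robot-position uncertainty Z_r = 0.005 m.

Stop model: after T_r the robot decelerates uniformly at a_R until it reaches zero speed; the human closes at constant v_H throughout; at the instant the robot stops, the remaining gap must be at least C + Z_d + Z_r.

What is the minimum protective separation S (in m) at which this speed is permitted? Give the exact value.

braking lasts T_s = (39/20)/(5/2) = 0.7800 s
robot covers v_R·T_r = 1.9500·0.3000 = 0.5850 m before braking
robot under decel: 1.9500²/(2·2.5000) = 0.7605 m
human closes 0.8000·1.0800 = 0.8640 m
C+Z_d+Z_r = 0.1000+0.0150+0.0050 = 0.1200 m
S_min ≈ 0.5850+0.7605+0.8640+0.1200  ⇒  S_min = 4659/2000 m

S_min = 4659/2000 m = 2.3295 m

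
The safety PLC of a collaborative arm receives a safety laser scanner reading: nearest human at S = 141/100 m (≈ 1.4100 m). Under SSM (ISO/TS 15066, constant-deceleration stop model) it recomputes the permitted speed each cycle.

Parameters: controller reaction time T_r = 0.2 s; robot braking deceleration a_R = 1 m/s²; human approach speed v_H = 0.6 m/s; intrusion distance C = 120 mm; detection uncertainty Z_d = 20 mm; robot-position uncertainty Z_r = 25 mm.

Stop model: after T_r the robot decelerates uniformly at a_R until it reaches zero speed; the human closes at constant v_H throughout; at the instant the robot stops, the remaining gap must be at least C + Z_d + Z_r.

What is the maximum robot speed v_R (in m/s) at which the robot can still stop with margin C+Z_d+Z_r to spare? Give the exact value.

quadratic (1/2)·v² + (4/5)·v + (-9/8) = 0
  disc = (4/5)² − 4·(1/2)·(-9/8) = 289/100 ; √disc = 17/10
  v_R = (−(4/5) + 17/10) / (2·(1/2)) = 9/10 m/s
check:
braking lasts T_s = (9/10)/1 = 0.9000 s
reaction-phase robot travel = 0.9000·0.2000 = 0.1800 m
robot covers 0.9000·0.9000 − ½·1.0000·0.9000² = 0.4050 m while stopping
human over T_r+T_s: 0.6000·(0.2000+0.9000) = 0.6600 m
residual clearance needed = 0.1200+0.0200+0.0250 = 0.1650 m
sum ≈ 0.1800+0.4050+0.6600+0.1650 ≈ 1.4100 m = S ✓

v_R_max = 9/10 m/s = 0.9000 m/s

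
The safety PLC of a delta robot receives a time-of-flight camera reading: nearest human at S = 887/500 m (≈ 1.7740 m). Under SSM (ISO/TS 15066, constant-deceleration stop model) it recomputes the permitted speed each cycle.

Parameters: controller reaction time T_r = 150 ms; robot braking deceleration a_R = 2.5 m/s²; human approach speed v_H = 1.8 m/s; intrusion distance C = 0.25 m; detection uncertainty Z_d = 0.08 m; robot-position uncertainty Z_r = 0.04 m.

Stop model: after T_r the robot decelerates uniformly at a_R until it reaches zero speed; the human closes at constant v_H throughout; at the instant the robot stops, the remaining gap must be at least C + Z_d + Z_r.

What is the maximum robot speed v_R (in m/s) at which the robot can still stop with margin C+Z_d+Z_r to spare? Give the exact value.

collect terms ⇒ (1/5)·v_R² + (87/100)·v_R + (-567/500) = 0
  disc = (87/100)² − 4·(1/5)·(-567/500) = 16641/10000 ; √disc = 129/100
  v_R = (−(87/100) + 129/100) / (2·(1/5)) = 21/20 m/s
check:
braking lasts T_s = (21/20)/(5/2) = 0.4200 s
robot covers v_R·T_r = 1.0500·0.1500 = 0.1575 m before braking
robot covers 1.0500·0.4200 − ½·2.5000·0.4200² = 0.2205 m while stopping
person approaches 1.8000·(0.1500+0.4200) = 1.0260 m
C+Z_d+Z_r = 0.2500+0.0800+0.0400 = 0.3700 m
sum ≈ 0.1575+0.2205+1.0260+0.3700 ≈ 1.7740 m = S ✓

v_R_max = 21/20 m/s = 1.0500 m/s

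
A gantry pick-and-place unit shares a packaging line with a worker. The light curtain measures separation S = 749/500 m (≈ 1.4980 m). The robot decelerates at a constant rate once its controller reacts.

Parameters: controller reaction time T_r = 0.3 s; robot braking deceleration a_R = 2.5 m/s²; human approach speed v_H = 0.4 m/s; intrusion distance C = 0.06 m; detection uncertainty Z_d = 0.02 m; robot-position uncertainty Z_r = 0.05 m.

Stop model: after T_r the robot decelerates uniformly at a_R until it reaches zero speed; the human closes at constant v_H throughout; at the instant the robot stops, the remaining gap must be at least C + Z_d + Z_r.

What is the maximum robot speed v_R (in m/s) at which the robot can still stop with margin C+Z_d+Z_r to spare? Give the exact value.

v_R_max = 8/5 m/s = 1.6000 m/s

collect terms ⇒ (1/5)·v_R² + (23/50)·v_R + (-156/125) = 0
  disc = (23/50)² − 4·(1/5)·(-156/125) = 121/100 ; √disc = 11/10
  v_R = (−(23/50) + 11/10) / (2·(1/5)) = 8/5 m/s
check:
stop time T_s = (8/5)/(5/2) = 0.6400 s
robot covers v_R·T_r = 1.6000·0.3000 = 0.4800 m before braking
braking distance = 1.6000²/(2·2.5000) = 0.5120 m
human over T_r+T_s: 0.4000·(0.3000+0.6400) = 0.3760 m
margins: 0.0600+0.0200+0.0500 = 0.1300 m
sum ≈ 0.4800+0.5120+0.3760+0.1300 ≈ 1.4980 m = S ✓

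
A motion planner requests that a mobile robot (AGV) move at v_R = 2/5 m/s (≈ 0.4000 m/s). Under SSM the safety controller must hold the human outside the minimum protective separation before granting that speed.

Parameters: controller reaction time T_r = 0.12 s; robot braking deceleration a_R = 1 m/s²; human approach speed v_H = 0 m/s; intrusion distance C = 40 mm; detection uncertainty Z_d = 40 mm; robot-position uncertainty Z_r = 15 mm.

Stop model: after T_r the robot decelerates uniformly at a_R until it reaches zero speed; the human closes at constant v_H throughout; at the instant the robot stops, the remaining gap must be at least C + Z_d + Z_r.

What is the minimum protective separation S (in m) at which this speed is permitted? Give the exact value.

S_min = 223/1000 m = 0.2230 m

T_s = v_R/a_R = (2/5)/1 = 0.4000 s
robot in T_r: 0.4000·0.1200 = 0.0480 m
braking distance = 0.4000²/(2·1.0000) = 0.0800 m
human over T_r+T_s: 0.0000·(0.1200+0.4000) = 0.0000 m
residual clearance needed = 0.0400+0.0400+0.0150 = 0.0950 m
S_min ≈ 0.0480+0.0800+0.0000+0.0950  ⇒  S_min = 223/1000 m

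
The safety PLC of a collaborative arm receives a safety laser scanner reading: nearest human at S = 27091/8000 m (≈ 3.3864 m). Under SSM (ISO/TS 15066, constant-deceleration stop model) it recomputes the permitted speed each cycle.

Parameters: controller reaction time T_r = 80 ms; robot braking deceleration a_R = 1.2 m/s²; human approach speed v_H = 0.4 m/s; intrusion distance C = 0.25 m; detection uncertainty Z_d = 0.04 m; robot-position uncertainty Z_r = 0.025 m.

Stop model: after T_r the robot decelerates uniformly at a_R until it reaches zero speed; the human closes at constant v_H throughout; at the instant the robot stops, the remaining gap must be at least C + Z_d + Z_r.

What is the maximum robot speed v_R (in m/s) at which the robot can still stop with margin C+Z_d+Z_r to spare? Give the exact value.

v_R_max = 9/4 m/s = 2.2500 m/s

quadratic (5/12)·v² + (31/75)·v + (-4863/1600) = 0
  disc = (31/75)² − 4·(5/12)·(-4863/1600) = 1885129/360000 ; √disc = 1373/600
  v_R = (−(31/75) + 1373/600) / (2·(5/12)) = 9/4 m/s
check:
stop time T_s = (9/4)/(6/5) = 1.8750 s
reaction-phase robot travel = 2.2500·0.0800 = 0.1800 m
braking distance = 2.2500²/(2·1.2000) = 2.1094 m
human over T_r+T_s: 0.4000·(0.0800+1.8750) = 0.7820 m
margins: 0.2500+0.0400+0.0250 = 0.3150 m
sum ≈ 0.1800+2.1094+0.7820+0.3150 ≈ 3.3864 m = S ✓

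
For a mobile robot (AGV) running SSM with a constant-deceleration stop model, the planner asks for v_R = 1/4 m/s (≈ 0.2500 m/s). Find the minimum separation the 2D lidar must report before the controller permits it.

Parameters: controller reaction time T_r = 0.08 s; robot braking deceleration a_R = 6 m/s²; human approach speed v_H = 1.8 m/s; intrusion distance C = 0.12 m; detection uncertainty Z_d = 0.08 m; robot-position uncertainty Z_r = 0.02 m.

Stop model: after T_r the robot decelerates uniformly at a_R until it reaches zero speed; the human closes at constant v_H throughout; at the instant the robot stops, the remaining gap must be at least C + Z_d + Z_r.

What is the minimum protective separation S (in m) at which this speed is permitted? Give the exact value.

stop time T_s = (1/4)/6 = 0.0417 s
robot in T_r: 0.2500·0.0800 = 0.0200 m
braking distance = 0.2500²/(2·6.0000) = 0.0052 m
human over T_r+T_s: 1.8000·(0.0800+0.0417) = 0.2190 m
margins: 0.1200+0.0800+0.0200 = 0.2200 m
S_min ≈ 0.0200+0.0052+0.2190+0.2200  ⇒  S_min = 11141/24000 m

S_min = 11141/24000 m = 0.4642 m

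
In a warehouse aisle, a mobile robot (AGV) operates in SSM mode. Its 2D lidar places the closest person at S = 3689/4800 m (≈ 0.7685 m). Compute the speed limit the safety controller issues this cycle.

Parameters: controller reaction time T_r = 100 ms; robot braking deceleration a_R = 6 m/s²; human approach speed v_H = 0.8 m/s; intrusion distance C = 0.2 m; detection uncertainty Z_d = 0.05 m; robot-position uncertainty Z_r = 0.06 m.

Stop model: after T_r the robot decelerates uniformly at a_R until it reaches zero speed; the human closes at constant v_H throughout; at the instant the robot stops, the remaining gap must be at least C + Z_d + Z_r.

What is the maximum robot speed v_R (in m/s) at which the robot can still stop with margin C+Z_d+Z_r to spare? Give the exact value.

v_R_max = 23/20 m/s = 1.1500 m/s

quadratic (1/12)·v² + (7/30)·v + (-1817/4800) = 0
  disc = (7/30)² − 4·(1/12)·(-1817/4800) = 289/1600 ; √disc = 17/40
  v_R = (−(7/30) + 17/40) / (2·(1/12)) = 23/20 m/s
check:
braking lasts T_s = (23/20)/6 = 0.1917 s
robot in T_r: 1.1500·0.1000 = 0.1150 m
robot covers 1.1500·0.1917 − ½·6.0000·0.1917² = 0.1102 m while stopping
human closes 0.8000·0.2917 = 0.2333 m
C+Z_d+Z_r = 0.2000+0.0500+0.0600 = 0.3100 m
sum ≈ 0.1150+0.1102+0.2333+0.3100 ≈ 0.7685 m = S ✓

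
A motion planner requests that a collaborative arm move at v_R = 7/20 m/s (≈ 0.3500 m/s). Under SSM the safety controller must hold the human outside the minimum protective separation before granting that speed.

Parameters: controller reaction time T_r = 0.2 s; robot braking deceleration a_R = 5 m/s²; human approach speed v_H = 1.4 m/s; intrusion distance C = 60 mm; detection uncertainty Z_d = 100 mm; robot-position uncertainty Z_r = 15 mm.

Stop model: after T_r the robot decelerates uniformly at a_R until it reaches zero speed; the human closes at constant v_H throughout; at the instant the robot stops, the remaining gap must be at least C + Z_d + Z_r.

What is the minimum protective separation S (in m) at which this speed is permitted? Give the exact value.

S_min = 2541/4000 m = 0.6352 m

T_s = v_R/a_R = (7/20)/5 = 0.0700 s
robot in T_r: 0.3500·0.2000 = 0.0700 m
robot under decel: 0.3500²/(2·5.0000) = 0.0123 m
human closes 1.4000·0.2700 = 0.3780 m
margins: 0.0600+0.1000+0.0150 = 0.1750 m
S_min ≈ 0.0700+0.0123+0.3780+0.1750  ⇒  S_min = 2541/4000 m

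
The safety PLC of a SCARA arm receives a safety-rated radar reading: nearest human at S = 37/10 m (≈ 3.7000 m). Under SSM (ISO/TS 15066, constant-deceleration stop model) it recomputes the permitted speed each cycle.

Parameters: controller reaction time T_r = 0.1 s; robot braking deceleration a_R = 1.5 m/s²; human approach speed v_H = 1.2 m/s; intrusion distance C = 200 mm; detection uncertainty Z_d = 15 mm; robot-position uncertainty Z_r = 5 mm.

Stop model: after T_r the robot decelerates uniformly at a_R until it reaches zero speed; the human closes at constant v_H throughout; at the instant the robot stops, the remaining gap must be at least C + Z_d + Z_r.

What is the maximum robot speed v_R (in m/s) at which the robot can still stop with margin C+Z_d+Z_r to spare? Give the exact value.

v_R_max = 21/10 m/s = 2.1000 m/s

at the boundary: (1/3)·v² + (9/10)·v + (-84/25) = 0
  disc = (9/10)² − 4·(1/3)·(-84/25) = 529/100 ; √disc = 23/10
  v_R = (−(9/10) + 23/10) / (2·(1/3)) = 21/10 m/s
check:
stop time T_s = (21/10)/(3/2) = 1.4000 s
reaction-phase robot travel = 2.1000·0.1000 = 0.2100 m
robot under decel: 2.1000²/(2·1.5000) = 1.4700 m
person approaches 1.2000·(0.1000+1.4000) = 1.8000 m
residual clearance needed = 0.2000+0.0150+0.0050 = 0.2200 m
sum ≈ 0.2100+1.4700+1.8000+0.2200 ≈ 3.7000 m = S ✓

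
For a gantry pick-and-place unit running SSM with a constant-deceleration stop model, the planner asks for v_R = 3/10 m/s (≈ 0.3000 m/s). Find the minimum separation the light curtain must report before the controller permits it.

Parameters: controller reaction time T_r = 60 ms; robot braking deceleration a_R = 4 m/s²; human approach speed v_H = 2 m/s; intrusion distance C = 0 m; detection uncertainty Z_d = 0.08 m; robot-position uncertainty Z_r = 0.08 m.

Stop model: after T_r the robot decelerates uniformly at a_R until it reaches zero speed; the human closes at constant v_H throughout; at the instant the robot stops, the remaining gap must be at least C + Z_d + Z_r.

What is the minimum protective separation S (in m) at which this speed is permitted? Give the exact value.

S_min = 1837/4000 m = 0.4592 m

T_s = v_R/a_R = (3/10)/4 = 0.0750 s
reaction-phase robot travel = 0.3000·0.0600 = 0.0180 m
braking distance = 0.3000²/(2·4.0000) = 0.0112 m
human closes 2.0000·0.1350 = 0.2700 m
C+Z_d+Z_r = 0.0000+0.0800+0.0800 = 0.1600 m
S_min ≈ 0.0180+0.0112+0.2700+0.1600  ⇒  S_min = 1837/4000 m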